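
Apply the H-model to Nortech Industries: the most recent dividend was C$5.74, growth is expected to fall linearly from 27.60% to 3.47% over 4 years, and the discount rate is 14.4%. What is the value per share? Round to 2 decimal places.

C$79.68

H-model: P₀ = D₀[(1+g_L) + H(g_S−g_L)]/(r−g_L), with H = 4/2 = 2.
P₀ = 5.74 × [(1+0.0347) + 2×(0.276−0.0347)] / (0.144−0.0347)
   = 5.74 × 1.5173 / 0.1093 = 79.6825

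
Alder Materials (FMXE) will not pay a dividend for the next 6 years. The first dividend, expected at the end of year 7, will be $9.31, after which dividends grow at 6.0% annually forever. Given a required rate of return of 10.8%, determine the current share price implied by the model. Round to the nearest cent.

$104.83

Deferred-dividend DDM. At t=6 the remaining stream is a growing perpetuity with first payment D_7 = 9.31.
V_6 = D_7/(r−g) = 9.31/(0.108−0.06) = 193.9583
P₀ = V_6/(1+r)^6 = 193.9583/(1+0.108)^6 = 104.8262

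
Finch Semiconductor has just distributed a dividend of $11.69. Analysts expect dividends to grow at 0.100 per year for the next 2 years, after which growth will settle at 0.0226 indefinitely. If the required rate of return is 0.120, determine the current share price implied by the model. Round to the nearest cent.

Two-stage DDM. Project D₁…D_2 at 0.1, terminal growth 0.0226, discount at r = 0.12.
D_1 = 12.8590
D_2 = 14.1449
Terminal value at t=2: TV = D_3/(r−g) = 14.4646/(0.12−0.0226) = 148.5069
P₀ = 12.8590/(1+0.12)^1 + 14.1449/(1+0.12)^2 + 148.5069/(1+0.12)^2 = 141.1463

$141.15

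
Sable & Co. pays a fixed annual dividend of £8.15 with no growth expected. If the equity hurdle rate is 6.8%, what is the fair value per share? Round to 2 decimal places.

£119.85

Zero-growth DDM (perpetuity): P₀ = D/r = 8.15 / 0.068 = 119.8529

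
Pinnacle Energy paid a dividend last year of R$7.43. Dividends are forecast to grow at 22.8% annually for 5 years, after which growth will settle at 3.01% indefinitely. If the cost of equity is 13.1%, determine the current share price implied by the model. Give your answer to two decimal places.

R$162.33

Two-stage DDM. Project D₁…D_5 at 0.228, terminal growth 0.0301, discount at r = 0.131.
D_1 = 9.1240
D_2 = 11.2043
D_3 = 13.7589
D_4 = 16.8959
D_5 = 20.7482
Terminal value at t=5: TV = D_6/(r−g) = 21.3727/(0.131−0.0301) = 211.8209
P₀ = 9.1240/(1+0.131)^1 + 11.2043/(1+0.131)^2 + 13.7589/(1+0.131)^3 + 16.8959/(1+0.131)^4 + 20.7482/(1+0.131)^5 + 211.8209/(1+0.131)^5 = 162.3348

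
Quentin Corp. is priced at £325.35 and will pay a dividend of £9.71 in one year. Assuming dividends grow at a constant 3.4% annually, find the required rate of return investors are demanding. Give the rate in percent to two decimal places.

6.38%

Rearranging the constant-growth DDM: r = D₁/P₀ + g.
r = 9.7100 / 325.35 + 0.034 = 0.02984 + 0.034 = 0.06384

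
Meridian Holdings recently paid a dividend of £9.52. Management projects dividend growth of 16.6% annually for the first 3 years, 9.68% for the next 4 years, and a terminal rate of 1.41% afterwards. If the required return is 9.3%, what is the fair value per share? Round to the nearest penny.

Three-stage DDM. Project D₁…D_7; terminal Gordon value at t=7 with g = 0.0141; discount at r = 0.093.
D_1 = 11.1003
D_2 = 12.9430
D_3 = 15.0915
D_4 = 16.5524
D_5 = 18.1546
D_6 = 19.9120
D_7 = 21.8395
TV_7 = 22.1474/(0.093−0.0141) = 280.7024
P₀ = Σ Dₜ/(1+r)ᵗ + TV_7/(1+r)^7 = 229.8095

£229.81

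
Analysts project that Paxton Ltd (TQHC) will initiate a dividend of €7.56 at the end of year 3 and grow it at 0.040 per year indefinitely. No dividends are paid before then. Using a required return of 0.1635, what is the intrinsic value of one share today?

Deferred-dividend DDM. At t=2 the remaining stream is a growing perpetuity with first payment D_3 = 7.56.
V_2 = D_3/(r−g) = 7.56/(0.1635−0.04) = 61.2146
P₀ = V_2/(1+r)^2 = 61.2146/(1+0.1635)^2 = 45.2191

€45.22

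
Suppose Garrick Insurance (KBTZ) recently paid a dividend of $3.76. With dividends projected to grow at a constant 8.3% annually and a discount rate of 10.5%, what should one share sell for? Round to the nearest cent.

$185.09

Gordon growth model: P₀ = D₁/(r − g). D₁ = 3.76 × (1 + 0.083) = 4.0721.
P₀ = 4.0721 / (0.105 − 0.083) = 4.0721 / 0.022 = 185.0945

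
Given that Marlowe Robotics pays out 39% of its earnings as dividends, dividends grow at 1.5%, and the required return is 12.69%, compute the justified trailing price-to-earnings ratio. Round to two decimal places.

Justified trailing P/E = b(1+g)/(r−g) = 0.39×(1+0.015)/(0.1269−0.015) = 3.5375

3.54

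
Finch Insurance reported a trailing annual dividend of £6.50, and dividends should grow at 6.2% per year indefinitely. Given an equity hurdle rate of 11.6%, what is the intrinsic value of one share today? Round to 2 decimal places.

£127.83

Gordon growth model: P₀ = D₁/(r − g). D₁ = 6.50 × (1 + 0.062) = 6.9030.
P₀ = 6.9030 / (0.116 − 0.062) = 6.9030 / 0.054 = 127.8333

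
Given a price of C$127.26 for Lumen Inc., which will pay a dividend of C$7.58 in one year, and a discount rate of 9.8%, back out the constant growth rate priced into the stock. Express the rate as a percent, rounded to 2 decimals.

From P₀ = D₁/(r − g), the implied growth is g = r − D₁/P₀.
g = 0.098 − 7.58/127.26 = 0.098 − 0.05956 = 0.03844

3.84%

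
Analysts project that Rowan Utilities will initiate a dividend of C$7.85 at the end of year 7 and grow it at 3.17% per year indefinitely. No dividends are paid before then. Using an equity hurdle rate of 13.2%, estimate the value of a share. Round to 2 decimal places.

Deferred-dividend DDM. At t=6 the remaining stream is a growing perpetuity with first payment D_7 = 7.85.
V_6 = D_7/(r−g) = 7.85/(0.132−0.0317) = 78.2652
P₀ = V_6/(1+r)^6 = 78.2652/(1+0.132)^6 = 37.1955

C$37.20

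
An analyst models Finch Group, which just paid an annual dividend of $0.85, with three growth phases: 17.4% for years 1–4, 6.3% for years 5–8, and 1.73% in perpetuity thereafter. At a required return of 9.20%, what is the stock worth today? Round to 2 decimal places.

$22.22

Three-stage DDM. Project D₁…D_8; terminal Gordon value at t=8 with g = 0.0173; discount at r = 0.092.
D_1 = 0.9979
D_2 = 1.1715
D_3 = 1.3754
D_4 = 1.6147
D_5 = 1.7164
D_6 = 1.8246
D_7 = 1.9395
D_8 = 2.0617
TV_8 = 2.0974/(0.092−0.0173) = 28.0771
P₀ = Σ Dₜ/(1+r)ᵗ + TV_8/(1+r)^8 = 22.2223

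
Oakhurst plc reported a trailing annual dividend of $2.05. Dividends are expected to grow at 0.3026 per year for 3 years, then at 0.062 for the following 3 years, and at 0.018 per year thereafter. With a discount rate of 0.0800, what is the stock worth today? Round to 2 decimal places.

$75.64

Three-stage DDM. Project D₁…D_6; terminal Gordon value at t=6 with g = 0.018; discount at r = 0.08.
D_1 = 2.6703
D_2 = 3.4784
D_3 = 4.5309
D_4 = 4.8118
D_5 = 5.1102
D_6 = 5.4270
TV_6 = 5.5247/(0.08−0.018) = 89.1080
P₀ = Σ Dₜ/(1+r)ᵗ + TV_6/(1+r)^6 = 75.6393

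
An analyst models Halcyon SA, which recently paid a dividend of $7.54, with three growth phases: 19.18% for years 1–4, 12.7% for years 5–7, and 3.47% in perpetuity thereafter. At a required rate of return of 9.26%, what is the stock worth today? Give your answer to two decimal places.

$281.08

Three-stage DDM. Project D₁…D_7; terminal Gordon value at t=7 with g = 0.0347; discount at r = 0.0926.
D_1 = 8.9862
D_2 = 10.7097
D_3 = 12.7638
D_4 = 15.2119
D_5 = 17.1439
D_6 = 19.3211
D_7 = 21.7749
TV_7 = 22.5305/(0.0926−0.0347) = 389.1280
P₀ = Σ Dₜ/(1+r)ᵗ + TV_7/(1+r)^7 = 281.0838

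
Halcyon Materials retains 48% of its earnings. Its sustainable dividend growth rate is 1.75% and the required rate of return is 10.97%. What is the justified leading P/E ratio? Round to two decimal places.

5.64

Payout ratio b = 1 − 0.48 = 0.52.
Justified leading P/E = b/(r−g) = 0.52/(0.1097−0.0175) = 5.6399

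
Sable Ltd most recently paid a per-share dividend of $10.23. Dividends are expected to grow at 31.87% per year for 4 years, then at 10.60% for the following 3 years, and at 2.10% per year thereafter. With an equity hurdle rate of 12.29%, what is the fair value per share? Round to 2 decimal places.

$305.07

Three-stage DDM. Project D₁…D_7; terminal Gordon value at t=7 with g = 0.021; discount at r = 0.1229.
D_1 = 13.4903
D_2 = 17.7897
D_3 = 23.4592
D_4 = 30.9357
D_5 = 34.2149
D_6 = 37.8416
D_7 = 41.8529
TV_7 = 42.7318/(0.1229−0.021) = 419.3500
P₀ = Σ Dₜ/(1+r)ᵗ + TV_7/(1+r)^7 = 305.0730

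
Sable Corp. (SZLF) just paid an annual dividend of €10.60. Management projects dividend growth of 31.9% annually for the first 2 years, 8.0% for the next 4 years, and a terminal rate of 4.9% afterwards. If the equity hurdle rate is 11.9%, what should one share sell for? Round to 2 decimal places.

Three-stage DDM. Project D₁…D_6; terminal Gordon value at t=6 with g = 0.049; discount at r = 0.119.
D_1 = 13.9814
D_2 = 18.4415
D_3 = 19.9168
D_4 = 21.5101
D_5 = 23.2309
D_6 = 25.0894
TV_6 = 26.3188/(0.119−0.049) = 375.9828
P₀ = Σ Dₜ/(1+r)ᵗ + TV_6/(1+r)^6 = 272.6841

€272.68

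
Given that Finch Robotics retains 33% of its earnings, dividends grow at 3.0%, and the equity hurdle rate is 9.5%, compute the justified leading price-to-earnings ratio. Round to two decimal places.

10.31

Payout ratio b = 1 − 0.33 = 0.67.
Justified leading P/E = b/(r−g) = 0.67/(0.095−0.03) = 10.3077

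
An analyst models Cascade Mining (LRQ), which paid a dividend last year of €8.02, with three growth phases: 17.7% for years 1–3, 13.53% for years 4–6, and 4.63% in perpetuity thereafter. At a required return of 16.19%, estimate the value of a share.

€118.97

Three-stage DDM. Project D₁…D_6; terminal Gordon value at t=6 with g = 0.0463; discount at r = 0.1619.
D_1 = 9.4395
D_2 = 11.1103
D_3 = 13.0769
D_4 = 14.8462
D_5 = 16.8549
D_6 = 19.1353
TV_6 = 20.0213/(0.1619−0.0463) = 173.1945
P₀ = Σ Dₜ/(1+r)ᵗ + TV_6/(1+r)^6 = 118.9650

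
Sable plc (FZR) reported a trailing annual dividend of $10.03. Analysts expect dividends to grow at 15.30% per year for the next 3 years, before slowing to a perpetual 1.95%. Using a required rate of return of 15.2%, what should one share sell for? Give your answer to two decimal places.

$107.52

Two-stage DDM. Project D₁…D_3 at 0.153, terminal growth 0.0195, discount at r = 0.152.
D_1 = 11.5646
D_2 = 13.3340
D_3 = 15.3741
Terminal value at t=3: TV = D_4/(r−g) = 15.6739/(0.152−0.0195) = 118.2933
P₀ = 11.5646/(1+0.152)^1 + 13.3340/(1+0.152)^2 + 15.3741/(1+0.152)^3 + 118.2933/(1+0.152)^3 = 107.5176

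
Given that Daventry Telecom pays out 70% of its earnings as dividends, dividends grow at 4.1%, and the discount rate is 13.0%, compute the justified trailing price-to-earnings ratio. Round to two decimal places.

8.19

Justified trailing P/E = b(1+g)/(r−g) = 0.70×(1+0.041)/(0.13−0.041) = 8.1876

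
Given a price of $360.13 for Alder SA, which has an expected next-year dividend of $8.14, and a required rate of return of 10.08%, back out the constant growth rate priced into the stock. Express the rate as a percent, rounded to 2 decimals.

From P₀ = D₁/(r − g), the implied growth is g = r − D₁/P₀.
g = 0.1008 − 8.14/360.13 = 0.1008 − 0.02260 = 0.07820

7.82%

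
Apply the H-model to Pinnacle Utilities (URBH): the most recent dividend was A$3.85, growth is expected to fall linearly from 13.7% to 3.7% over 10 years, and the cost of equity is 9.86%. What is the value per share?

A$96.06

H-model: P₀ = D₀[(1+g_L) + H(g_S−g_L)]/(r−g_L), with H = 10/2 = 5.
P₀ = 3.85 × [(1+0.037) + 5×(0.137−0.037)] / (0.0986−0.037)
   = 3.85 × 1.5370 / 0.0616 = 96.0625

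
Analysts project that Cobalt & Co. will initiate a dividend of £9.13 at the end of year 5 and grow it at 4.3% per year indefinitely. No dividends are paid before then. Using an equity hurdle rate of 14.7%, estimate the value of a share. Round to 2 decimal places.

Deferred-dividend DDM. At t=4 the remaining stream is a growing perpetuity with first payment D_5 = 9.13.
V_4 = D_5/(r−g) = 9.13/(0.147−0.043) = 87.7885
P₀ = V_4/(1+r)^4 = 87.7885/(1+0.147)^4 = 50.7205

£50.72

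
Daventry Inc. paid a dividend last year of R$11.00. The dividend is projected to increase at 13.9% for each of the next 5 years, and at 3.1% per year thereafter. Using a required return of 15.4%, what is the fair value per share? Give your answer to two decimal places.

R$139.26

Two-stage DDM. Project D₁…D_5 at 0.139, terminal growth 0.031, discount at r = 0.154.
D_1 = 12.5290
D_2 = 14.2705
D_3 = 16.2541
D_4 = 18.5135
D_5 = 21.0868
Terminal value at t=5: TV = D_6/(r−g) = 21.7405/(0.154−0.031) = 176.7522
P₀ = 12.5290/(1+0.154)^1 + 14.2705/(1+0.154)^2 + 16.2541/(1+0.154)^3 + 18.5135/(1+0.154)^4 + 21.0868/(1+0.154)^5 + 176.7522/(1+0.154)^5 = 139.2567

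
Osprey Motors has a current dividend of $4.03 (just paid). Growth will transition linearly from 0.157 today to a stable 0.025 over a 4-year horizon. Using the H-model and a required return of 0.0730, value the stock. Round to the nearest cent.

H-model: P₀ = D₀[(1+g_L) + H(g_S−g_L)]/(r−g_L), with H = 4/2 = 2.
P₀ = 4.03 × [(1+0.025) + 2×(0.157−0.025)] / (0.073−0.025)
   = 4.03 × 1.2890 / 0.048 = 108.2223

$108.22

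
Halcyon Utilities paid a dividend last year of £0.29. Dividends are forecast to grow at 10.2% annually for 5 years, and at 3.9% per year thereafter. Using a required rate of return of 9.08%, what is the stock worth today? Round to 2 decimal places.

Two-stage DDM. Project D₁…D_5 at 0.102, terminal growth 0.039, discount at r = 0.0908.
D_1 = 0.3196
D_2 = 0.3522
D_3 = 0.3881
D_4 = 0.4277
D_5 = 0.4713
Terminal value at t=5: TV = D_6/(r−g) = 0.4897/(0.0908−0.039) = 9.4535
P₀ = 0.3196/(1+0.0908)^1 + 0.3522/(1+0.0908)^2 + 0.3881/(1+0.0908)^3 + 0.4277/(1+0.0908)^4 + 0.4713/(1+0.0908)^5 + 9.4535/(1+0.0908)^5 = 7.6169

£7.62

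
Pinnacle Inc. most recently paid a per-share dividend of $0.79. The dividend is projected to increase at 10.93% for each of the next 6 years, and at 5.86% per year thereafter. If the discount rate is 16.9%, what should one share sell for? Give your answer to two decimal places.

Two-stage DDM. Project D₁…D_6 at 0.1093, terminal growth 0.0586, discount at r = 0.169.
D_1 = 0.8763
D_2 = 0.9721
D_3 = 1.0784
D_4 = 1.1963
D_5 = 1.3270
D_6 = 1.4720
Terminal value at t=6: TV = D_7/(r−g) = 1.5583/(0.169−0.0586) = 14.1151
P₀ = 0.8763/(1+0.169)^1 + 0.9721/(1+0.169)^2 + 1.0784/(1+0.169)^3 + 1.1963/(1+0.169)^4 + 1.3270/(1+0.169)^5 + 1.4720/(1+0.169)^6 + 14.1151/(1+0.169)^6 = 9.4922

$9.49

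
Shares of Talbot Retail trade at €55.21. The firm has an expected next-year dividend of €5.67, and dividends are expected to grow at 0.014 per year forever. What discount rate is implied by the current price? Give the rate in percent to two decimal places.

11.67%

Rearranging the constant-growth DDM: r = D₁/P₀ + g.
r = 5.6700 / 55.21 + 0.014 = 0.10270 + 0.014 = 0.11670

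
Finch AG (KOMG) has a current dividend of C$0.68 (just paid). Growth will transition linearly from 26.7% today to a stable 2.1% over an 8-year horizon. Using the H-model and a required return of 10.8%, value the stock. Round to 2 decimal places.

H-model: P₀ = D₀[(1+g_L) + H(g_S−g_L)]/(r−g_L), with H = 8/2 = 4.
P₀ = 0.68 × [(1+0.021) + 4×(0.267−0.021)] / (0.108−0.021)
   = 0.68 × 2.0050 / 0.087 = 15.6713

C$15.67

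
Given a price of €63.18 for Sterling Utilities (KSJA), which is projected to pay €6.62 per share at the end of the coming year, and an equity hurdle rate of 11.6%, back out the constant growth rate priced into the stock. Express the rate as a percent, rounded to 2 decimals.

1.12%

From P₀ = D₁/(r − g), the implied growth is g = r − D₁/P₀.
g = 0.116 − 6.62/63.18 = 0.116 − 0.10478 = 0.01122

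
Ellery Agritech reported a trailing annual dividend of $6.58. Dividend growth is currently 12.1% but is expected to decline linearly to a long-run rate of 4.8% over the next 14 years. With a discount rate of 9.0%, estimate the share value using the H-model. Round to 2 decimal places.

$244.24

H-model: P₀ = D₀[(1+g_L) + H(g_S−g_L)]/(r−g_L), with H = 14/2 = 7.
P₀ = 6.58 × [(1+0.048) + 7×(0.121−0.048)] / (0.09−0.048)
   = 6.58 × 1.5590 / 0.042 = 244.2433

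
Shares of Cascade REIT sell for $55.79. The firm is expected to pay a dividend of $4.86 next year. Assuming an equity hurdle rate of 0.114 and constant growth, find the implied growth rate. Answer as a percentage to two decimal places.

2.69%

From P₀ = D₁/(r − g), the implied growth is g = r − D₁/P₀.
g = 0.114 − 4.86/55.79 = 0.114 − 0.08711 = 0.02689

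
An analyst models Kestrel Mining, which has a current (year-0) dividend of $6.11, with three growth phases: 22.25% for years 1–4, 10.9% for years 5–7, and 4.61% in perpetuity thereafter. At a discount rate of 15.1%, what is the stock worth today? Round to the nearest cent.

Three-stage DDM. Project D₁…D_7; terminal Gordon value at t=7 with g = 0.0461; discount at r = 0.151.
D_1 = 7.4695
D_2 = 9.1314
D_3 = 11.1632
D_4 = 13.6470
D_5 = 15.1345
D_6 = 16.7842
D_7 = 18.6136
TV_7 = 19.4717/(0.151−0.0461) = 185.6218
P₀ = Σ Dₜ/(1+r)ᵗ + TV_7/(1+r)^7 = 119.5031

$119.50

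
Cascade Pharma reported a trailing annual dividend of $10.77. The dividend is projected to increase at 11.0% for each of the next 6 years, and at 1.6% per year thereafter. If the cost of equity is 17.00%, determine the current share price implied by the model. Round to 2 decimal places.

$105.77

Two-stage DDM. Project D₁…D_6 at 0.11, terminal growth 0.016, discount at r = 0.17.
D_1 = 11.9547
D_2 = 13.2697
D_3 = 14.7294
D_4 = 16.3496
D_5 = 18.1481
D_6 = 20.1444
Terminal value at t=6: TV = D_7/(r−g) = 20.4667/(0.17−0.016) = 132.9005
P₀ = 11.9547/(1+0.17)^1 + 13.2697/(1+0.17)^2 + 14.7294/(1+0.17)^3 + 16.3496/(1+0.17)^4 + 18.1481/(1+0.17)^5 + 20.1444/(1+0.17)^6 + 132.9005/(1+0.17)^6 = 105.7733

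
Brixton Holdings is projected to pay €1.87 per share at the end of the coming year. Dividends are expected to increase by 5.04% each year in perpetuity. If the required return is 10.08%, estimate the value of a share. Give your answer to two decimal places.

€37.10

Gordon growth model: P₀ = D₁/(r − g), with D₁ = 1.87 given directly.
P₀ = 1.8700 / (0.1008 − 0.0504) = 1.8700 / 0.0504 = 37.1032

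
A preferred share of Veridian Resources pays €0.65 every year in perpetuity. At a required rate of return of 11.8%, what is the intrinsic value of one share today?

Zero-growth DDM (perpetuity): P₀ = D/r = 0.65 / 0.118 = 5.5085

€5.51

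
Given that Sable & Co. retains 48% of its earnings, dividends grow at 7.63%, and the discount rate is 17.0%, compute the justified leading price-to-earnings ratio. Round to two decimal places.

5.55

Payout ratio b = 1 − 0.48 = 0.52.
Justified leading P/E = b/(r−g) = 0.52/(0.17−0.0763) = 5.5496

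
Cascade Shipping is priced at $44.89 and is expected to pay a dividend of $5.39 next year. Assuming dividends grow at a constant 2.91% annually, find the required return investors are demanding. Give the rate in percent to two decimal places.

14.92%

Rearranging the constant-growth DDM: r = D₁/P₀ + g.
r = 5.3900 / 44.89 + 0.0291 = 0.12007 + 0.0291 = 0.14917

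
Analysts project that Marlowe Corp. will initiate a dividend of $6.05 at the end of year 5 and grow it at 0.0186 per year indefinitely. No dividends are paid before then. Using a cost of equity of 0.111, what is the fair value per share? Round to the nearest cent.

$42.98

Deferred-dividend DDM. At t=4 the remaining stream is a growing perpetuity with first payment D_5 = 6.05.
V_4 = D_5/(r−g) = 6.05/(0.111−0.0186) = 65.4762
P₀ = V_4/(1+r)^4 = 65.4762/(1+0.111)^4 = 42.9761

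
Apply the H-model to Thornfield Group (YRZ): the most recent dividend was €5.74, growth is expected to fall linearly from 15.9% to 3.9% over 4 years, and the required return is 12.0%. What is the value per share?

H-model: P₀ = D₀[(1+g_L) + H(g_S−g_L)]/(r−g_L), with H = 4/2 = 2.
P₀ = 5.74 × [(1+0.039) + 2×(0.159−0.039)] / (0.12−0.039)
   = 5.74 × 1.2790 / 0.081 = 90.6353

€90.64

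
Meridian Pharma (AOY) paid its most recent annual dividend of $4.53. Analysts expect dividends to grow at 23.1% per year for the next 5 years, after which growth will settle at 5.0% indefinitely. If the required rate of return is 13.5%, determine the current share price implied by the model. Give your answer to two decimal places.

Two-stage DDM. Project D₁…D_5 at 0.231, terminal growth 0.05, discount at r = 0.135.
D_1 = 5.5764
D_2 = 6.8646
D_3 = 8.4503
D_4 = 10.4023
D_5 = 12.8053
Terminal value at t=5: TV = D_6/(r−g) = 13.4455/(0.135−0.05) = 158.1826
P₀ = 5.5764/(1+0.135)^1 + 6.8646/(1+0.135)^2 + 8.4503/(1+0.135)^3 + 10.4023/(1+0.135)^4 + 12.8053/(1+0.135)^5 + 158.1826/(1+0.135)^5 = 113.0687

$113.07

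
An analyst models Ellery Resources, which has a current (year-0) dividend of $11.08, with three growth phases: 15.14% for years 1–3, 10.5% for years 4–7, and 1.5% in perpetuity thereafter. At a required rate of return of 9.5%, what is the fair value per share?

Three-stage DDM. Project D₁…D_7; terminal Gordon value at t=7 with g = 0.015; discount at r = 0.095.
D_1 = 12.7575
D_2 = 14.6890
D_3 = 16.9129
D_4 = 18.6888
D_5 = 20.6511
D_6 = 22.8195
D_7 = 25.2155
TV_7 = 25.5937/(0.095−0.015) = 319.9216
P₀ = Σ Dₜ/(1+r)ᵗ + TV_7/(1+r)^7 = 258.9879

$258.99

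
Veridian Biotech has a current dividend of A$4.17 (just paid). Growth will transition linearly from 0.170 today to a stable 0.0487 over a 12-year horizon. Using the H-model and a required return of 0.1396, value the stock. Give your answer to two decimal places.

A$81.50

H-model: P₀ = D₀[(1+g_L) + H(g_S−g_L)]/(r−g_L), with H = 12/2 = 6.
P₀ = 4.17 × [(1+0.0487) + 6×(0.17−0.0487)] / (0.1396−0.0487)
   = 4.17 × 1.7765 / 0.0909 = 81.4962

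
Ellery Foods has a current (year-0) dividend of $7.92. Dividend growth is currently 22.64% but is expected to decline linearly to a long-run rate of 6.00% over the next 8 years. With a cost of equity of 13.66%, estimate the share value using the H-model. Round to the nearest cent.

H-model: P₀ = D₀[(1+g_L) + H(g_S−g_L)]/(r−g_L), with H = 8/2 = 4.
P₀ = 7.92 × [(1+0.06) + 4×(0.2264−0.06)] / (0.1366−0.06)
   = 7.92 × 1.7256 / 0.0766 = 178.4171

$178.42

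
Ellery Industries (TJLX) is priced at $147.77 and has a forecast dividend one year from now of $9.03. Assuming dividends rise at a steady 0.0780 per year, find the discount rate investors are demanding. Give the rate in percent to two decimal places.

Rearranging the constant-growth DDM: r = D₁/P₀ + g.
r = 9.0300 / 147.77 + 0.078 = 0.06111 + 0.078 = 0.13911

13.91%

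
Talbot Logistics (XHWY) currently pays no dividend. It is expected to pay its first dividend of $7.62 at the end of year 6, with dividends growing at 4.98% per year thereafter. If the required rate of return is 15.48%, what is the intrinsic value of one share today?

Deferred-dividend DDM. At t=5 the remaining stream is a growing perpetuity with first payment D_6 = 7.62.
V_5 = D_6/(r−g) = 7.62/(0.1548−0.0498) = 72.5714
P₀ = V_5/(1+r)^5 = 72.5714/(1+0.1548)^5 = 35.3372

$35.34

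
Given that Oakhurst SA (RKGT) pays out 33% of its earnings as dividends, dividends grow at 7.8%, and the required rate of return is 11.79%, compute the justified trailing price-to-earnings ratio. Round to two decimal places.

Justified trailing P/E = b(1+g)/(r−g) = 0.33×(1+0.078)/(0.1179−0.078) = 8.9158

8.92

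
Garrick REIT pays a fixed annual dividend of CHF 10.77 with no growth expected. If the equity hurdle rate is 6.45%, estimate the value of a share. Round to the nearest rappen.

Zero-growth DDM (perpetuity): P₀ = D/r = 10.77 / 0.0645 = 166.9767

CHF 166.98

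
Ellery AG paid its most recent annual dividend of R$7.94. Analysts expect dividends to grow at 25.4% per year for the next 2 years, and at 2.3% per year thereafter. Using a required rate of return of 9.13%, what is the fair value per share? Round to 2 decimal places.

R$176.64

Two-stage DDM. Project D₁…D_2 at 0.254, terminal growth 0.023, discount at r = 0.0913.
D_1 = 9.9568
D_2 = 12.4858
Terminal value at t=2: TV = D_3/(r−g) = 12.7729/(0.0913−0.023) = 187.0124
P₀ = 9.9568/(1+0.0913)^1 + 12.4858/(1+0.0913)^2 + 187.0124/(1+0.0913)^2 = 176.6376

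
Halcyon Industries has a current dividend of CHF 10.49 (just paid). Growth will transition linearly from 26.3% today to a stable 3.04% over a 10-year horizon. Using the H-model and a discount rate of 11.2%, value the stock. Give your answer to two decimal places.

H-model: P₀ = D₀[(1+g_L) + H(g_S−g_L)]/(r−g_L), with H = 10/2 = 5.
P₀ = 10.49 × [(1+0.0304) + 5×(0.263−0.0304)] / (0.112−0.0304)
   = 10.49 × 2.1934 / 0.0816 = 281.9702

CHF 281.97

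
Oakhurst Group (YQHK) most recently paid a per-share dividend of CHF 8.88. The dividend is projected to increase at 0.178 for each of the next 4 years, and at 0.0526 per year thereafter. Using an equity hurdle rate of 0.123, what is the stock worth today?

CHF 200.84

Two-stage DDM. Project D₁…D_4 at 0.178, terminal growth 0.0526, discount at r = 0.123.
D_1 = 10.4606
D_2 = 12.3226
D_3 = 14.5161
D_4 = 17.0999
Terminal value at t=4: TV = D_5/(r−g) = 17.9994/(0.123−0.0526) = 255.6730
P₀ = 10.4606/(1+0.123)^1 + 12.3226/(1+0.123)^2 + 14.5161/(1+0.123)^3 + 17.0999/(1+0.123)^4 + 255.6730/(1+0.123)^4 = 200.8428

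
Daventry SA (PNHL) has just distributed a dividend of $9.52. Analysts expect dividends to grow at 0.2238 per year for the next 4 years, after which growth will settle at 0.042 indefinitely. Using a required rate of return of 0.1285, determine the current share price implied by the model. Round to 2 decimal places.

Two-stage DDM. Project D₁…D_4 at 0.2238, terminal growth 0.042, discount at r = 0.1285.
D_1 = 11.6506
D_2 = 14.2580
D_3 = 17.4489
D_4 = 21.3540
Terminal value at t=4: TV = D_5/(r−g) = 22.2508/(0.1285−0.042) = 257.2352
P₀ = 11.6506/(1+0.1285)^1 + 14.2580/(1+0.1285)^2 + 17.4489/(1+0.1285)^3 + 21.3540/(1+0.1285)^4 + 257.2352/(1+0.1285)^4 = 205.4352

$205.44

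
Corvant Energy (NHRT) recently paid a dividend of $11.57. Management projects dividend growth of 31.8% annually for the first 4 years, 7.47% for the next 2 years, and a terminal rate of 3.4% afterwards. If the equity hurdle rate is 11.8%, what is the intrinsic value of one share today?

$367.35

Three-stage DDM. Project D₁…D_6; terminal Gordon value at t=6 with g = 0.034; discount at r = 0.118.
D_1 = 15.2493
D_2 = 20.0985
D_3 = 26.4899
D_4 = 34.9136
D_5 = 37.5217
D_6 = 40.3245
TV_6 = 41.6956/(0.118−0.034) = 496.3760
P₀ = Σ Dₜ/(1+r)ᵗ + TV_6/(1+r)^6 = 367.3461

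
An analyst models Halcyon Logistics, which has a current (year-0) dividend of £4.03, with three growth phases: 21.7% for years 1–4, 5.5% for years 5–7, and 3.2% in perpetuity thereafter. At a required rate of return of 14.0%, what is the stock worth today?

£72.15

Three-stage DDM. Project D₁…D_7; terminal Gordon value at t=7 with g = 0.032; discount at r = 0.14.
D_1 = 4.9045
D_2 = 5.9688
D_3 = 7.2640
D_4 = 8.8403
D_5 = 9.3265
D_6 = 9.8395
D_7 = 10.3807
TV_7 = 10.7128/(0.14−0.032) = 99.1929
P₀ = Σ Dₜ/(1+r)ᵗ + TV_7/(1+r)^7 = 72.1485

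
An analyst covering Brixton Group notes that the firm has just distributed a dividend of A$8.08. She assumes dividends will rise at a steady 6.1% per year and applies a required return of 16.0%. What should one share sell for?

Gordon growth model: P₀ = D₁/(r − g). D₁ = 8.08 × (1 + 0.061) = 8.5729.
P₀ = 8.5729 / (0.16 − 0.061) = 8.5729 / 0.099 = 86.5947

A$86.59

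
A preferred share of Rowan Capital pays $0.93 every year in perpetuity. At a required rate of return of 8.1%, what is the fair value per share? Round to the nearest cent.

$11.48

Zero-growth DDM (perpetuity): P₀ = D/r = 0.93 / 0.081 = 11.4815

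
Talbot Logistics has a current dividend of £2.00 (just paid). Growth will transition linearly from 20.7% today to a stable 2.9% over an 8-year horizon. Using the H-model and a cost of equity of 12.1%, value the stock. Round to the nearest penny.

£37.85

H-model: P₀ = D₀[(1+g_L) + H(g_S−g_L)]/(r−g_L), with H = 8/2 = 4.
P₀ = 2.00 × [(1+0.029) + 4×(0.207−0.029)] / (0.121−0.029)
   = 2.00 × 1.7410 / 0.092 = 37.8478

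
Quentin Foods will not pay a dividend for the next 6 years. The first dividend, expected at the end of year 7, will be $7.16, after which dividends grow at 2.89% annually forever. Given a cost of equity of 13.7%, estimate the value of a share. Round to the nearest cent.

Deferred-dividend DDM. At t=6 the remaining stream is a growing perpetuity with first payment D_7 = 7.16.
V_6 = D_7/(r−g) = 7.16/(0.137−0.0289) = 66.2350
P₀ = V_6/(1+r)^6 = 66.2350/(1+0.137)^6 = 30.6566

$30.66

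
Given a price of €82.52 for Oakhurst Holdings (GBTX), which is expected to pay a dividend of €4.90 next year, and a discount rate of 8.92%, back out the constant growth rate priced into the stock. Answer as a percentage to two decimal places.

From P₀ = D₁/(r − g), the implied growth is g = r − D₁/P₀.
g = 0.0892 − 4.90/82.52 = 0.0892 − 0.05938 = 0.02982

2.98%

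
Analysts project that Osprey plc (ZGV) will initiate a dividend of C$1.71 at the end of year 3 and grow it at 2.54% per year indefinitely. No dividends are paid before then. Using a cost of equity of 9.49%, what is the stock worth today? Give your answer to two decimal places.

Deferred-dividend DDM. At t=2 the remaining stream is a growing perpetuity with first payment D_3 = 1.71.
V_2 = D_3/(r−g) = 1.71/(0.0949−0.0254) = 24.6043
P₀ = V_2/(1+r)^2 = 24.6043/(1+0.0949)^2 = 20.5240

C$20.52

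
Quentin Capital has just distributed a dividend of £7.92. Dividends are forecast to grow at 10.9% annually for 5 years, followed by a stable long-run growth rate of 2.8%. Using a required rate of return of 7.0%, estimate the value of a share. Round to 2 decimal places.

£276.00

Two-stage DDM. Project D₁…D_5 at 0.109, terminal growth 0.028, discount at r = 0.07.
D_1 = 8.7833
D_2 = 9.7407
D_3 = 10.8024
D_4 = 11.9798
D_5 = 13.2857
Terminal value at t=5: TV = D_6/(r−g) = 13.6577/(0.07−0.028) = 325.1822
P₀ = 8.7833/(1+0.07)^1 + 9.7407/(1+0.07)^2 + 10.8024/(1+0.07)^3 + 11.9798/(1+0.07)^4 + 13.2857/(1+0.07)^5 + 325.1822/(1+0.07)^5 = 275.9968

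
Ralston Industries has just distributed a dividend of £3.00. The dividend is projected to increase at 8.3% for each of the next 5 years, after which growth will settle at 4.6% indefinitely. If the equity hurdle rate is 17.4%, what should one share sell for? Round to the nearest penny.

£28.23

Two-stage DDM. Project D₁…D_5 at 0.083, terminal growth 0.046, discount at r = 0.174.
D_1 = 3.2490
D_2 = 3.5187
D_3 = 3.8107
D_4 = 4.1270
D_5 = 4.4695
Terminal value at t=5: TV = D_6/(r−g) = 4.6751/(0.174−0.046) = 36.5246
P₀ = 3.2490/(1+0.174)^1 + 3.5187/(1+0.174)^2 + 3.8107/(1+0.174)^3 + 4.1270/(1+0.174)^4 + 4.4695/(1+0.174)^5 + 36.5246/(1+0.174)^5 = 28.2295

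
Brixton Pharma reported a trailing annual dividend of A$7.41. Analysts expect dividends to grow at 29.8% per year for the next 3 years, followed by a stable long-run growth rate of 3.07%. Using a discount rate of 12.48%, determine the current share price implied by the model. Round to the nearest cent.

Two-stage DDM. Project D₁…D_3 at 0.298, terminal growth 0.0307, discount at r = 0.1248.
D_1 = 9.6182
D_2 = 12.4844
D_3 = 16.2047
Terminal value at t=3: TV = D_4/(r−g) = 16.7022/(0.1248−0.0307) = 177.4945
P₀ = 9.6182/(1+0.1248)^1 + 12.4844/(1+0.1248)^2 + 16.2047/(1+0.1248)^3 + 177.4945/(1+0.1248)^3 = 154.5325

A$154.53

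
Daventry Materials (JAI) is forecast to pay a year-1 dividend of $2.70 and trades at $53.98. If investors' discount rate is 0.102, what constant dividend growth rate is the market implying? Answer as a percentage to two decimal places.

5.20%

From P₀ = D₁/(r − g), the implied growth is g = r − D₁/P₀.
g = 0.102 − 2.70/53.98 = 0.102 − 0.05002 = 0.05198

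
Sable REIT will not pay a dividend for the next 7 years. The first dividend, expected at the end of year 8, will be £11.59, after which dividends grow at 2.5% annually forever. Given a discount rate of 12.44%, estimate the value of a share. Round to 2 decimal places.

Deferred-dividend DDM. At t=7 the remaining stream is a growing perpetuity with first payment D_8 = 11.59.
V_7 = D_8/(r−g) = 11.59/(0.1244−0.025) = 116.5996
P₀ = V_7/(1+r)^7 = 116.5996/(1+0.1244)^7 = 51.3158

£51.32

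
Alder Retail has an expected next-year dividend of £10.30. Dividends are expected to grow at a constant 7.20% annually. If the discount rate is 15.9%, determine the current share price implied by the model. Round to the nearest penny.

Gordon growth model: P₀ = D₁/(r − g), with D₁ = 10.30 given directly.
P₀ = 10.3000 / (0.159 − 0.072) = 10.3000 / 0.087 = 118.3908

£118.39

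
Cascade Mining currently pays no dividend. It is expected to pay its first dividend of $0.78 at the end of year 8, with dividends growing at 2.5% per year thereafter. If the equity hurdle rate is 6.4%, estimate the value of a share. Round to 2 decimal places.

Deferred-dividend DDM. At t=7 the remaining stream is a growing perpetuity with first payment D_8 = 0.78.
V_7 = D_8/(r−g) = 0.78/(0.064−0.025) = 20.0000
P₀ = V_7/(1+r)^7 = 20.0000/(1+0.064)^7 = 12.9550

$12.96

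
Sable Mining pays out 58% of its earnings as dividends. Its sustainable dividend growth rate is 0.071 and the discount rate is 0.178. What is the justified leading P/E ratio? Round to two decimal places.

5.42

Justified leading P/E = b/(r−g) = 0.58/(0.178−0.071) = 5.4206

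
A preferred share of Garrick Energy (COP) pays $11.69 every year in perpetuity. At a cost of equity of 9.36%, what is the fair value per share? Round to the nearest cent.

$124.89

Zero-growth DDM (perpetuity): P₀ = D/r = 11.69 / 0.0936 = 124.8932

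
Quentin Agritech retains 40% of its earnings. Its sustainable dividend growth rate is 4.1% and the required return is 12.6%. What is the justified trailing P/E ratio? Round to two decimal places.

Payout ratio b = 1 − 0.40 = 0.60.
Justified trailing P/E = b(1+g)/(r−g) = 0.60×(1+0.041)/(0.126−0.041) = 7.3482

7.35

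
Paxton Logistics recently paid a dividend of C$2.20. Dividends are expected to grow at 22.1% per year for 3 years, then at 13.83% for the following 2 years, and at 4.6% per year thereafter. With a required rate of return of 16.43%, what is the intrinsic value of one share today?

C$33.61

Three-stage DDM. Project D₁…D_5; terminal Gordon value at t=5 with g = 0.046; discount at r = 0.1643.
D_1 = 2.6862
D_2 = 3.2799
D_3 = 4.0047
D_4 = 4.5585
D_5 = 5.1890
TV_5 = 5.4277/(0.1643−0.046) = 45.8807
P₀ = Σ Dₜ/(1+r)ᵗ + TV_5/(1+r)^5 = 33.6139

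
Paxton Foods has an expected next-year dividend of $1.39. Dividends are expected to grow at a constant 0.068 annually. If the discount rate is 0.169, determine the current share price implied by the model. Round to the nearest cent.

Gordon growth model: P₀ = D₁/(r − g), with D₁ = 1.39 given directly.
P₀ = 1.3900 / (0.169 − 0.068) = 1.3900 / 0.101 = 13.7624

$13.76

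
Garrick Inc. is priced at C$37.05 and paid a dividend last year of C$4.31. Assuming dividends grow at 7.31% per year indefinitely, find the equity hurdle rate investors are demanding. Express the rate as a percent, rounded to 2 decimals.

Rearranging the constant-growth DDM: r = D₁/P₀ + g.
D₁ = 4.31 × (1 + 0.0731) = 4.6251.
r = 4.6251 / 37.05 + 0.0731 = 0.12483 + 0.0731 = 0.19793

19.79%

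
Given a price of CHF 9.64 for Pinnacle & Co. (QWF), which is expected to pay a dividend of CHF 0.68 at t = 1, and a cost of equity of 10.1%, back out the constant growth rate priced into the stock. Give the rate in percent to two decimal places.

3.05%

From P₀ = D₁/(r − g), the implied growth is g = r − D₁/P₀.
g = 0.101 − 0.68/9.64 = 0.101 − 0.07054 = 0.03046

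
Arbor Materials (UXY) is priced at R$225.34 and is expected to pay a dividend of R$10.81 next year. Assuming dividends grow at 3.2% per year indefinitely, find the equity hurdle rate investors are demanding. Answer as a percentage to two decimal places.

Rearranging the constant-growth DDM: r = D₁/P₀ + g.
r = 10.8100 / 225.34 + 0.032 = 0.04797 + 0.032 = 0.07997

8.00%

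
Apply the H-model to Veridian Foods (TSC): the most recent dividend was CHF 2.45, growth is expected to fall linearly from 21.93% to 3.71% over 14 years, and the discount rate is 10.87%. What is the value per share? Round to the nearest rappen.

H-model: P₀ = D₀[(1+g_L) + H(g_S−g_L)]/(r−g_L), with H = 14/2 = 7.
P₀ = 2.45 × [(1+0.0371) + 7×(0.2193−0.0371)] / (0.1087−0.0371)
   = 2.45 × 2.3125 / 0.0716 = 79.1288

CHF 79.13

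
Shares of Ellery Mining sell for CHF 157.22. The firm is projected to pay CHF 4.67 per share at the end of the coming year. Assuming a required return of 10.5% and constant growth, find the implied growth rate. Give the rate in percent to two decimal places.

7.53%

From P₀ = D₁/(r − g), the implied growth is g = r − D₁/P₀.
g = 0.105 − 4.67/157.22 = 0.105 − 0.02970 = 0.07530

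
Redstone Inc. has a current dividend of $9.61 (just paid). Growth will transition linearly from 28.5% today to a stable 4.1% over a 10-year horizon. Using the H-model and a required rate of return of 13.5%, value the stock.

H-model: P₀ = D₀[(1+g_L) + H(g_S−g_L)]/(r−g_L), with H = 10/2 = 5.
P₀ = 9.61 × [(1+0.041) + 5×(0.285−0.041)] / (0.135−0.041)
   = 9.61 × 2.2610 / 0.094 = 231.1512

$231.15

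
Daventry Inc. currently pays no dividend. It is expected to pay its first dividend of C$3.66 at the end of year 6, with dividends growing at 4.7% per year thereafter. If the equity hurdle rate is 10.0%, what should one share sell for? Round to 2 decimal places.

C$42.88

Deferred-dividend DDM. At t=5 the remaining stream is a growing perpetuity with first payment D_6 = 3.66.
V_5 = D_6/(r−g) = 3.66/(0.1−0.047) = 69.0566
P₀ = V_5/(1+r)^5 = 69.0566/(1+0.1)^5 = 42.8787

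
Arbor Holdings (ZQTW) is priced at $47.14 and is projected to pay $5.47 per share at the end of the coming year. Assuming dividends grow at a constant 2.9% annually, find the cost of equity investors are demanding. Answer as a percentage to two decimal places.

Rearranging the constant-growth DDM: r = D₁/P₀ + g.
r = 5.4700 / 47.14 + 0.029 = 0.11604 + 0.029 = 0.14504

14.50%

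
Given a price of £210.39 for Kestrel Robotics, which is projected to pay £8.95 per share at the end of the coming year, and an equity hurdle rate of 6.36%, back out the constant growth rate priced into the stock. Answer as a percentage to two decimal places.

2.11%

From P₀ = D₁/(r − g), the implied growth is g = r − D₁/P₀.
g = 0.0636 − 8.95/210.39 = 0.0636 − 0.04254 = 0.02106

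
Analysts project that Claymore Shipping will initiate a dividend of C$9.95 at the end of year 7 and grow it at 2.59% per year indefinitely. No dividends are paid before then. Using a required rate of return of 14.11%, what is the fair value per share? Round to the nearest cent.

Deferred-dividend DDM. At t=6 the remaining stream is a growing perpetuity with first payment D_7 = 9.95.
V_6 = D_7/(r−g) = 9.95/(0.1411−0.0259) = 86.3715
P₀ = V_6/(1+r)^6 = 86.3715/(1+0.1411)^6 = 39.1227

C$39.12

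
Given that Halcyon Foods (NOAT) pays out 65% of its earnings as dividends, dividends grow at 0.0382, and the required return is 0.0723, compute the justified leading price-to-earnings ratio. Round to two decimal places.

Justified leading P/E = b/(r−g) = 0.65/(0.0723−0.0382) = 19.0616

19.06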